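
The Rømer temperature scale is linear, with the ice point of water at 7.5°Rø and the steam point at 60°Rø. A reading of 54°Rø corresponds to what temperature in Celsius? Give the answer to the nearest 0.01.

88.57°C

Linear interpolation between the fixed points: C = (54 - 7.5) × 100 / (60 - 7.5) = 88.5714°C.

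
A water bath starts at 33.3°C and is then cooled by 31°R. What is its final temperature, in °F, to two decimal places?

60.94°F

The 31°R change is an interval, so only the factor 5/9 applies: -31 × 5/9 = -17.2222°C.
Final Celsius temperature: 33.3000 - 17.2222 = 16.0778°C.
In Fahrenheit: 16.0778 × 1.8 + 32 = 60.94°F.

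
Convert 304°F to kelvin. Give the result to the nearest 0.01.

In Celsius: (304 - 32) × 5/9 = 151.1111°C.
In kelvin: 151.1111 + 273.15 = 424.26 K.

424.26 K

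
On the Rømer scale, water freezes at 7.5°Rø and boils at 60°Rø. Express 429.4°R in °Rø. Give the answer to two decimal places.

First in Celsius: (429.4 - 491.67) × 5/9 = -34.5944°C.
Linearly onto the Rømer scale: 7.5 + (-34.5944 / 100) × (60 - 7.5) = -10.66°Rø.

-10.66°Rø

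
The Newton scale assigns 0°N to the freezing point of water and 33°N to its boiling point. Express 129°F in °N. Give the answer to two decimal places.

17.78°N

First in Celsius: (129 - 32) × 5/9 = 53.8889°C.
Linearly onto the Newton scale: 0 + (53.8889 / 100) × (33 - 0) = 17.78°N.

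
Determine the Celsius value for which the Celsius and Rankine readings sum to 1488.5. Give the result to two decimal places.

356.01°C

Let C be the Celsius reading. The Rankine reading is R = 1.8·C + 491.67.
Require C + R = 1488.5: (2.8)·C + 491.67 = 1488.5.
C = (1488.5 - 491.67) / (2.8) = 356.01.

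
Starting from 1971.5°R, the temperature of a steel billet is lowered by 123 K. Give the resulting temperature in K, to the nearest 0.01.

Initial temperature in Celsius: (1971.5 - 491.67) × 5/9 = 822.1278°C.
The 123 K change is an interval; Kelvin and Celsius degrees are the same size, so ΔC = -123°C.
Final Celsius temperature: 822.1278 - 123.0000 = 699.1278°C.
In kelvin: 699.1278 + 273.15 = 972.28 K.

972.28 K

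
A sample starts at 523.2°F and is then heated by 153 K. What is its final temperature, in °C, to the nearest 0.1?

Initial temperature in Celsius: (523.2 - 32) × 5/9 = 272.8889°C.
The 153 K change is an interval; Kelvin and Celsius degrees are the same size, so ΔC = +153°C.
Final Celsius temperature: 272.8889 + 153.0000 = 425.8889°C.

425.9°C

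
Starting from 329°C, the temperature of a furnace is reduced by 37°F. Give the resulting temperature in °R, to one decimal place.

The 37°F change is an interval, so only the factor 5/9 applies: -37 × 5/9 = -20.5556°C.
Final Celsius temperature: 329.0000 - 20.5556 = 308.4444°C.
In Rankine: 308.4444 × 1.8 + 491.67 = 1046.9°R.

1046.9°R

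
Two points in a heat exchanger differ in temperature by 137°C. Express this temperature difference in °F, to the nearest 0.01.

246.60°F

An interval of 1°C corresponds to 1.8°F.
137 × 1.8 = 246.60.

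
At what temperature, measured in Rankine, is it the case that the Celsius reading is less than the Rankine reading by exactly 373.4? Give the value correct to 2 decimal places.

Let R be the Rankine reading. The Celsius reading is C = 5/9·R - 273.15.
Require C - R = -373.4: (-4/9)·R - 273.15 = -373.4.
R = (-373.4 + 273.15) / (-4/9) = 225.56.

225.56°R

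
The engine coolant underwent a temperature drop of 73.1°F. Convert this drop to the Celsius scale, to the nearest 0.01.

40.61°C

For a temperature interval the offset drops out; only the factor 5/9 applies.
73.1 × 5/9 = 40.61.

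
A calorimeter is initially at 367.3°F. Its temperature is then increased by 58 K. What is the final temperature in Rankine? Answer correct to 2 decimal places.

931.37°R

Initial temperature in Celsius: (367.3 - 32) × 5/9 = 186.2778°C.
The 58 K change is an interval; Kelvin and Celsius degrees are the same size, so ΔC = +58°C.
Final Celsius temperature: 186.2778 + 58.0000 = 244.2778°C.
In Rankine: 244.2778 × 1.8 + 491.67 = 931.37°R.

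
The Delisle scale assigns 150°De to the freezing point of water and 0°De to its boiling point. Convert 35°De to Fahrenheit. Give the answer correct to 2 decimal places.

170.00°F

Linear interpolation between the fixed points: C = (35 - 150) × 100 / (0 - 150) = 76.6667°C.
Then 76.6667 × 1.8 + 32 = 170.00°F.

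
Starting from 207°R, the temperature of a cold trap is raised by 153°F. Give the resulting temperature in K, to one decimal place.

Initial temperature in Celsius: (207 - 491.67) × 5/9 = -158.1500°C.
The 153°F change is an interval, so only the factor 5/9 applies: +153 × 5/9 = +85.0000°C.
Final Celsius temperature: -158.1500 + 85.0000 = -73.1500°C.
In kelvin: -73.1500 + 273.15 = 200.0 K.

200.0 K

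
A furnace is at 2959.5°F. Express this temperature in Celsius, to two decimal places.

In Celsius: (2959.5 - 32) × 5/9 = 1626.3889°C.

1626.39°C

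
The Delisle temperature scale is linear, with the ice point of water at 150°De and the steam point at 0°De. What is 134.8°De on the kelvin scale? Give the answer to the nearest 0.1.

283.3 K

Linear interpolation between the fixed points: C = (134.8 - 150) × 100 / (0 - 150) = 10.1333°C.
Then 10.1333 + 273.15 = 283.3 K.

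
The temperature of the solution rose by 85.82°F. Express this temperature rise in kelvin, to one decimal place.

47.7 K

Only the scale ratio 5/9 matters for a change in temperature.
85.82 × 5/9 = 47.7.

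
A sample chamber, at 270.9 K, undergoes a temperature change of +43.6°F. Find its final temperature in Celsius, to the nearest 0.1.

Initial temperature in Celsius: 270.9 - 273.15 = -2.2500°C.
The 43.6°F change is an interval, so only the factor 5/9 applies: +43.6 × 5/9 = +24.2222°C.
Final Celsius temperature: -2.2500 + 24.2222 = 21.9722°C.

22.0°C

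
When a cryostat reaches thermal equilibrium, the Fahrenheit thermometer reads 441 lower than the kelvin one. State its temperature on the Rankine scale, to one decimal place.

Let x be the kelvin reading; then the Fahrenheit reading is 1.8·x - 459.67.
(1.8·x - 459.67) - x = -441  ⇒  (0.8)·x = 18.67  ⇒  x = 23.3375 K.
In Celsius: 23.3375 - 273.15 = -249.8125°C.
In Rankine: -249.8125 × 1.8 + 491.67 = 42.0°R.

42.0°R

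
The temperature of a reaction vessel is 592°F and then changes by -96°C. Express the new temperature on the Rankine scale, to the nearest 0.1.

878.9°R

Initial temperature in Celsius: (592 - 32) × 5/9 = 311.1111°C.
Final Celsius temperature: 311.1111 - 96.0000 = 215.1111°C.
In Rankine: 215.1111 × 1.8 + 491.67 = 878.9°R.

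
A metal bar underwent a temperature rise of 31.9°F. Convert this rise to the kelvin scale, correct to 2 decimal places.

Only the scale ratio 5/9 matters for a change in temperature.
31.9 × 5/9 = 17.72.

17.72 K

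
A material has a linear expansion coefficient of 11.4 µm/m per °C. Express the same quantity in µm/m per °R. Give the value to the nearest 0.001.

6.333 µm/m per °R

Since only a temperature interval is involved, the additive offset between the scales drops out.
A change of 1°R is a change of 5/9°C, so per °R the value is 11.4 × 5/9 = 6.333.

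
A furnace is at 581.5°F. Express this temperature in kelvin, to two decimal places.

578.43 K

In Celsius: (581.5 - 32) × 5/9 = 305.2778°C.
In kelvin: 305.2778 + 273.15 = 578.43 K.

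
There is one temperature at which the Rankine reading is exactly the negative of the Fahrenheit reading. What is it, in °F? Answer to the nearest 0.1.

-229.8°F

Let F be the Fahrenheit reading. The Rankine reading is R = 1·F + 459.67.
Require R = -1·F: 1·F + 459.67 = -1·F.
(2)·F = -459.67  ⇒  F = -229.8.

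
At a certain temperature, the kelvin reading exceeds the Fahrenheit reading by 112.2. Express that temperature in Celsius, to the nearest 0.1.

161.2°C

Let x be the Fahrenheit reading; then the kelvin reading is 5/9·x + 255.372.
(5/9·x + 255.372) - x = 112.2  ⇒  (-4/9)·x = -143.172  ⇒  x = 322.1375°F.
In Celsius: (322.1375 - 32) × 5/9 = 161.2°C.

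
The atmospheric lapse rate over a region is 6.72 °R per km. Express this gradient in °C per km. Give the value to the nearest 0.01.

3.73 °C/km

Since only a temperature interval is involved, the additive offset between the scales drops out.
A change of 1°R is a change of 5/9°C, so 6.72 × 5/9 = 3.73.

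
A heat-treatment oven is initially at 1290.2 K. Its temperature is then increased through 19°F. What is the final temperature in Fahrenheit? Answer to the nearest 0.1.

1881.7°F

Initial temperature in Celsius: 1290.2 - 273.15 = 1017.0500°C.
The 19°F change is an interval, so only the factor 5/9 applies: +19 × 5/9 = +10.5556°C.
Final Celsius temperature: 1017.0500 + 10.5556 = 1027.6056°C.
In Fahrenheit: 1027.6056 × 1.8 + 32 = 1881.7°F.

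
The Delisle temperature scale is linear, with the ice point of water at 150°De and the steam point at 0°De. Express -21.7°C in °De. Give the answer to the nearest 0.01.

182.55°De

Linearly onto the Delisle scale: 150 + (-21.7000 / 100) × (0 - 150) = 182.55°De.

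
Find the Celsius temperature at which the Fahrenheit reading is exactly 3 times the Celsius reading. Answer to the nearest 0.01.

Let C be the Celsius reading. The Fahrenheit reading is F = 1.8·C + 32.
Require F = 3·C: 1.8·C + 32 = 3·C.
(-1.2)·C = -32  ⇒  C = 26.67.

26.67°C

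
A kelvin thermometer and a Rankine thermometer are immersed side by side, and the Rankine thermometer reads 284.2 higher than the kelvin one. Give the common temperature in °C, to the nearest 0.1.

82.1°C

Let x be the kelvin reading; then the Rankine reading is 1.8·x.
(1.8·x) - x = 284.2  ⇒  (0.8)·x = 284.2  ⇒  x = 355.2500 K.
In Celsius: 355.25 - 273.15 = 82.1°C.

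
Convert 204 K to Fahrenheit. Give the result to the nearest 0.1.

-92.5°F

In Celsius: 204 - 273.15 = -69.1500°C.
In Fahrenheit: -69.1500 × 1.8 + 32 = -92.5°F.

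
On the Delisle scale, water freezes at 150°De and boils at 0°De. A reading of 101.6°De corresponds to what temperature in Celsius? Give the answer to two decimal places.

32.27°C

Linear interpolation between the fixed points: C = (101.6 - 150) × 100 / (0 - 150) = 32.2667°C.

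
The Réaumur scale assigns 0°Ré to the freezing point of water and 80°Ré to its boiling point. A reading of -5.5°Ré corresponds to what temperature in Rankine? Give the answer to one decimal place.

479.3°R

Linear interpolation between the fixed points: C = (-5.5 - 0) × 100 / (80 - 0) = -6.8750°C.
Then -6.8750 × 1.8 + 491.67 = 479.3°R.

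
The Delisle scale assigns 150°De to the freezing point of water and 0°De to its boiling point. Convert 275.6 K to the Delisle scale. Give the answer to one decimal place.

146.3°De

First in Celsius: 275.6 - 273.15 = 2.4500°C.
Linearly onto the Delisle scale: 150 + (2.4500 / 100) × (0 - 150) = 146.3°De.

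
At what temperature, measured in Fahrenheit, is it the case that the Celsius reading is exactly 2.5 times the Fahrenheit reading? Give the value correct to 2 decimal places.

Let F be the Fahrenheit reading. The Celsius reading is C = 5/9·F - 17.7778.
Require C = 2.5·F: 5/9·F - 17.7778 = 2.5·F.
(-35/18)·F = 17.7778  ⇒  F = -9.14.

-9.14°F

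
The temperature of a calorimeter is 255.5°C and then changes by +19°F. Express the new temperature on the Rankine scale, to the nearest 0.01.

970.57°R

The 19°F change is an interval, so only the factor 5/9 applies: +19 × 5/9 = +10.5556°C.
Final Celsius temperature: 255.5000 + 10.5556 = 266.0556°C.
In Rankine: 266.0556 × 1.8 + 491.67 = 970.57°R.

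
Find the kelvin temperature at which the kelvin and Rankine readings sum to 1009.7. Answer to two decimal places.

Let K be the kelvin reading. The Rankine reading is R = 1.8·K.
Require K + R = 1009.7: (2.8)·K = 1009.7.
K = (1009.7) / (2.8) = 360.61.

360.61 K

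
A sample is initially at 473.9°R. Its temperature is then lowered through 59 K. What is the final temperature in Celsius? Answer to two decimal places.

Initial temperature in Celsius: (473.9 - 491.67) × 5/9 = -9.8722°C.
The 59 K change is an interval; Kelvin and Celsius degrees are the same size, so ΔC = -59°C.
Final Celsius temperature: -9.8722 - 59.0000 = -68.8722°C.

-68.87°C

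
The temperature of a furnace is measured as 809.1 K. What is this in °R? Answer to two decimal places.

1456.38°R

In Celsius: 809.1 - 273.15 = 535.9500°C.
In Rankine: 535.9500 × 1.8 + 491.67 = 1456.38°R.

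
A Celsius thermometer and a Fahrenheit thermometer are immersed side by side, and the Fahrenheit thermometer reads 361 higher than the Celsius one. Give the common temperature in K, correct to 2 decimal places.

684.40 K

Let x be the Celsius reading; then the Fahrenheit reading is 1.8·x + 32.
(1.8·x + 32) - x = 361  ⇒  (0.8)·x = 329  ⇒  x = 411.2500°C.
In kelvin: 411.2500 + 273.15 = 684.40 K.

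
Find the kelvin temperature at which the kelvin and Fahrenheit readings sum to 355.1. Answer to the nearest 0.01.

290.99 K

Let K be the kelvin reading. The Fahrenheit reading is F = 1.8·K - 459.67.
Require K + F = 355.1: (2.8)·K - 459.67 = 355.1.
K = (355.1 + 459.67) / (2.8) = 290.99.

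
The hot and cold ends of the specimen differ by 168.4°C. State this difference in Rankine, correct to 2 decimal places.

Only the scale ratio 1.8 matters for a change in temperature.
168.4 × 1.8 = 303.12.

303.12°R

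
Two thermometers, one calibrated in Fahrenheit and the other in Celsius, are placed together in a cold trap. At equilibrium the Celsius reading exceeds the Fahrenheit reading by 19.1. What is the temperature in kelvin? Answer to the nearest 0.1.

Let x be the Fahrenheit reading; then the Celsius reading is 5/9·x - 17.7778.
(5/9·x - 17.7778) - x = 19.1  ⇒  (-4/9)·x = 36.8778  ⇒  x = -82.9750°F.
In Celsius: (-82.975 - 32) × 5/9 = -63.8750°C.
In kelvin: -63.8750 + 273.15 = 209.3 K.

209.3 K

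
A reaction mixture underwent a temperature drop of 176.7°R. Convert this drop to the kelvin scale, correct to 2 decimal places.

For a temperature interval the offset drops out; only the factor 5/9 applies.
176.7 × 5/9 = 98.17.

98.17 K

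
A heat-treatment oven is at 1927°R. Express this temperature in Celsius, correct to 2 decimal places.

797.41°C

In Celsius: (1927 - 491.67) × 5/9 = 797.4056°C.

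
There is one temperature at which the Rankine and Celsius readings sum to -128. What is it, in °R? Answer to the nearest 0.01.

93.31°R

Let R be the Rankine reading. The Celsius reading is C = 5/9·R - 273.15.
Require R + C = -128: (14/9)·R - 273.15 = -128.
R = (-128 + 273.15) / (14/9) = 93.31.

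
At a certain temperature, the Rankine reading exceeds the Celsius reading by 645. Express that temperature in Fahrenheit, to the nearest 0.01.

Let x be the Celsius reading; then the Rankine reading is 1.8·x + 491.67.
(1.8·x + 491.67) - x = 645  ⇒  (0.8)·x = 153.33  ⇒  x = 191.6625°C.
In Fahrenheit: 191.6625 × 1.8 + 32 = 376.99°F.

376.99°F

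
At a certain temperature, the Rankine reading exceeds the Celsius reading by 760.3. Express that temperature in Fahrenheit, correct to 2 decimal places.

636.42°F

Let x be the Celsius reading; then the Rankine reading is 1.8·x + 491.67.
(1.8·x + 491.67) - x = 760.3  ⇒  (0.8)·x = 268.63  ⇒  x = 335.7875°C.
In Fahrenheit: 335.7875 × 1.8 + 32 = 636.42°F.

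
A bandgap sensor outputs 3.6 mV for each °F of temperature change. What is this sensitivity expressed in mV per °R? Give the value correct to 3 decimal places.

3.600 mV per °R

Since only a temperature interval is involved, the additive offset between the scales drops out.
A change of 1°R is a change of 1°F, so per °R the value is 3.6 × 1 = 3.600.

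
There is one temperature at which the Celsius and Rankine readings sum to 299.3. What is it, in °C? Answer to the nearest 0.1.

-68.7°C

Let C be the Celsius reading. The Rankine reading is R = 1.8·C + 491.67.
Require C + R = 299.3: (2.8)·C + 491.67 = 299.3.
C = (299.3 - 491.67) / (2.8) = -68.7.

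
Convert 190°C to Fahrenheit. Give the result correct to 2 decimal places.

374.00°F

In Fahrenheit: 190.0000 × 1.8 + 32 = 374.00°F.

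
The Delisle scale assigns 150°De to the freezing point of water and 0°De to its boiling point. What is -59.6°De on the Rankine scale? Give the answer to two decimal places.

743.19°R

Linear interpolation between the fixed points: C = (-59.6 - 150) × 100 / (0 - 150) = 139.7333°C.
Then 139.7333 × 1.8 + 491.67 = 743.19°R.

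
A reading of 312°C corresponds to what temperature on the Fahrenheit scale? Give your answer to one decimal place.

In Fahrenheit: 312.0000 × 1.8 + 32 = 593.6°F.

593.6°F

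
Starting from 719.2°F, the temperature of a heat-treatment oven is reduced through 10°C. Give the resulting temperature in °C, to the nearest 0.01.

371.78°C

Initial temperature in Celsius: (719.2 - 32) × 5/9 = 381.7778°C.
Final Celsius temperature: 381.7778 - 10.0000 = 371.7778°C.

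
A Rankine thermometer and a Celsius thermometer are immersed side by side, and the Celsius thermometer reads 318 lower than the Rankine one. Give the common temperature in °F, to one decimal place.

Let x be the Rankine reading; then the Celsius reading is 5/9·x - 273.15.
(5/9·x - 273.15) - x = -318  ⇒  (-4/9)·x = -44.85  ⇒  x = 100.9125°R.
In Celsius: (100.9125 - 491.67) × 5/9 = -217.0875°C.
In Fahrenheit: -217.0875 × 1.8 + 32 = -358.8°F.

-358.8°F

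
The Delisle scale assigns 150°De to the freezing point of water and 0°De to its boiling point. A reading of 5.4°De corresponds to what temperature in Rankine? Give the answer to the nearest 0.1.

665.2°R

Linear interpolation between the fixed points: C = (5.4 - 150) × 100 / (0 - 150) = 96.4000°C.
Then 96.4000 × 1.8 + 491.67 = 665.2°R.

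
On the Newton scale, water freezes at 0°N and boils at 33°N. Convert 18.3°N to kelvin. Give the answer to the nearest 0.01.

328.60 K

Linear interpolation between the fixed points: C = (18.3 - 0) × 100 / (33 - 0) = 55.4545°C.
Then 55.4545 + 273.15 = 328.60 K.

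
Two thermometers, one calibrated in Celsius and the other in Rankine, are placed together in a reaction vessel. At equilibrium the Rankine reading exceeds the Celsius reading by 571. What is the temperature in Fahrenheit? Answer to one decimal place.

210.5°F

Let x be the Celsius reading; then the Rankine reading is 1.8·x + 491.67.
(1.8·x + 491.67) - x = 571  ⇒  (0.8)·x = 79.33  ⇒  x = 99.1625°C.
In Fahrenheit: 99.1625 × 1.8 + 32 = 210.5°F.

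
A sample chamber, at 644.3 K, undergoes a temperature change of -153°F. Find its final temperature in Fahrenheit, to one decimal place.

Initial temperature in Celsius: 644.3 - 273.15 = 371.1500°C.
The 153°F change is an interval, so only the factor 5/9 applies: -153 × 5/9 = -85.0000°C.
Final Celsius temperature: 371.1500 - 85.0000 = 286.1500°C.
In Fahrenheit: 286.1500 × 1.8 + 32 = 547.1°F.

547.1°F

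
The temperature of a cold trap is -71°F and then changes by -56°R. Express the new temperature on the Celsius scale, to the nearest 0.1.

Initial temperature in Celsius: (-71 - 32) × 5/9 = -57.2222°C.
The 56°R change is an interval, so only the factor 5/9 applies: -56 × 5/9 = -31.1111°C.
Final Celsius temperature: -57.2222 - 31.1111 = -88.3333°C.

-88.3°C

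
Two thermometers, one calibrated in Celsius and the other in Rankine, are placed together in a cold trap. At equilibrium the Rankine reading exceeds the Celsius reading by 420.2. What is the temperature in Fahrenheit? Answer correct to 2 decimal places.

Let x be the Celsius reading; then the Rankine reading is 1.8·x + 491.67.
(1.8·x + 491.67) - x = 420.2  ⇒  (0.8)·x = -71.47  ⇒  x = -89.3375°C.
In Fahrenheit: -89.3375 × 1.8 + 32 = -128.81°F.

-128.81°F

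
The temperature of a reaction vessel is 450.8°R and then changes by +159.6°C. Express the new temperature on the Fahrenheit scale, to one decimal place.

Initial temperature in Celsius: (450.8 - 491.67) × 5/9 = -22.7056°C.
Final Celsius temperature: -22.7056 + 159.6000 = 136.8944°C.
In Fahrenheit: 136.8944 × 1.8 + 32 = 278.4°F.

278.4°F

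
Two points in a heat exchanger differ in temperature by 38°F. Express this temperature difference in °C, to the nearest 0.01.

21.11°C

Only the scale ratio 5/9 matters for a change in temperature.
38 × 5/9 = 21.11.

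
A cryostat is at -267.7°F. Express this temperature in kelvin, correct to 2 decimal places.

106.65 K

In Celsius: (-267.7 - 32) × 5/9 = -166.5000°C.
In kelvin: -166.5000 + 273.15 = 106.65 K.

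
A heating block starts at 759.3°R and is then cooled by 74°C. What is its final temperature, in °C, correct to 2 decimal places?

Initial temperature in Celsius: (759.3 - 491.67) × 5/9 = 148.6833°C.
Final Celsius temperature: 148.6833 - 74.0000 = 74.6833°C.

74.68°C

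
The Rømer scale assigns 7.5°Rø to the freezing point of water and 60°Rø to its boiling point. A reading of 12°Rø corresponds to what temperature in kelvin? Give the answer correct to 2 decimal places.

Linear interpolation between the fixed points: C = (12 - 7.5) × 100 / (60 - 7.5) = 8.5714°C.
Then 8.5714 + 273.15 = 281.72 K.

281.72 K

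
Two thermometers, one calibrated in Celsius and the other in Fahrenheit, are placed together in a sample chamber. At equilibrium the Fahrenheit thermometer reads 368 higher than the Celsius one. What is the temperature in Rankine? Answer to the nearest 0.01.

1247.67°R

Let x be the Celsius reading; then the Fahrenheit reading is 1.8·x + 32.
(1.8·x + 32) - x = 368  ⇒  (0.8)·x = 336  ⇒  x = 420.0000°C.
In Rankine: 420.0000 × 1.8 + 491.67 = 1247.67°R.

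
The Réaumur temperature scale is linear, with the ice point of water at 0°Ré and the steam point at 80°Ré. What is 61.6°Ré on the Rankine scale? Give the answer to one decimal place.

630.3°R

Linear interpolation between the fixed points: C = (61.6 - 0) × 100 / (80 - 0) = 77.0000°C.
Then 77.0000 × 1.8 + 491.67 = 630.3°R.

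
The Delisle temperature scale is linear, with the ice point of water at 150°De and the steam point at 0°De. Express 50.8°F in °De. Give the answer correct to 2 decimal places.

134.33°De

First in Celsius: (50.8 - 32) × 5/9 = 10.4444°C.
Linearly onto the Delisle scale: 150 + (10.4444 / 100) × (0 - 150) = 134.33°De.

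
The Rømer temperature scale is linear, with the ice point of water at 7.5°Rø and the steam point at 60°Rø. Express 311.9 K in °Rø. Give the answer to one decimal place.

27.8°Rø

First in Celsius: 311.9 - 273.15 = 38.7500°C.
Linearly onto the Rømer scale: 7.5 + (38.7500 / 100) × (60 - 7.5) = 27.8°Rø.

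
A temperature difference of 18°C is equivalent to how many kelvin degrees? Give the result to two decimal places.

Celsius and kelvin degrees are the same size, so the interval is unchanged: 18.00.

18.00 K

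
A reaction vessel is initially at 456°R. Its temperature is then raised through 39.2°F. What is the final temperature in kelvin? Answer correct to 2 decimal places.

Initial temperature in Celsius: (456 - 491.67) × 5/9 = -19.8167°C.
The 39.2°F change is an interval, so only the factor 5/9 applies: +39.2 × 5/9 = +21.7778°C.
Final Celsius temperature: -19.8167 + 21.7778 = 1.9611°C.
In kelvin: 1.9611 + 273.15 = 275.11 K.

275.11 K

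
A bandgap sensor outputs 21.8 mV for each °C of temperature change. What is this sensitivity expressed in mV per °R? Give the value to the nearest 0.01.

The quantity depends on a temperature interval, so only the ratio of degree sizes applies; the offset between the scales is irrelevant.
A change of 1°R is a change of 5/9°C, so per °R the value is 21.8 × 5/9 = 12.11.

12.11 mV per °R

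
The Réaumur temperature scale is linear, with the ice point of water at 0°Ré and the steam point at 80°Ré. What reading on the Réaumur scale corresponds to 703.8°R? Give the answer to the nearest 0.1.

First in Celsius: (703.8 - 491.67) × 5/9 = 117.8500°C.
Linearly onto the Réaumur scale: 0 + (117.8500 / 100) × (80 - 0) = 94.3°Ré.

94.3°Ré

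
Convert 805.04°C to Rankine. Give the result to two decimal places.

1940.74°R

In Rankine: 805.0400 × 1.8 + 491.67 = 1940.74°R.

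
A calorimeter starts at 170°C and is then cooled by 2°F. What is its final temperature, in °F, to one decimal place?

336.0°F

The 2°F change is an interval, so only the factor 5/9 applies: -2 × 5/9 = -1.1111°C.
Final Celsius temperature: 170.0000 - 1.1111 = 168.8889°C.
In Fahrenheit: 168.8889 × 1.8 + 32 = 336.0°F.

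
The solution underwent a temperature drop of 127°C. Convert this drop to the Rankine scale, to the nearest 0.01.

228.60°R

For a temperature interval the offset drops out; only the factor 1.8 applies.
127 × 1.8 = 228.60.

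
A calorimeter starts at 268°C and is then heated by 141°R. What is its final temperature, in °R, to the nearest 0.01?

The 141°R change is an interval, so only the factor 5/9 applies: +141 × 5/9 = +78.3333°C.
Final Celsius temperature: 268.0000 + 78.3333 = 346.3333°C.
In Rankine: 346.3333 × 1.8 + 491.67 = 1115.07°R.

1115.07°R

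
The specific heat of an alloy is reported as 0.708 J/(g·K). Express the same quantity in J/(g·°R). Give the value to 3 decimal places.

0.393 J/(g·°R)

Since only a temperature interval is involved, the additive offset between the scales drops out.
A change of 1°R is a change of 5/9 K, so per °R the value is 0.708 × 5/9 = 0.393.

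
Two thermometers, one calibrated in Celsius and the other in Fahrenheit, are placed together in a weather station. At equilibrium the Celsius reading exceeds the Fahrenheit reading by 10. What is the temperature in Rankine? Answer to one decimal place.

397.2°R

Let x be the Celsius reading; then the Fahrenheit reading is 1.8·x + 32.
(1.8·x + 32) - x = -10  ⇒  (0.8)·x = -42  ⇒  x = -52.5000°C.
In Rankine: -52.5000 × 1.8 + 491.67 = 397.2°R.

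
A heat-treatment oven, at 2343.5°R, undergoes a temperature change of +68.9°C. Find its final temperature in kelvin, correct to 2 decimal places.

1370.84 K

Initial temperature in Celsius: (2343.5 - 491.67) × 5/9 = 1028.7944°C.
Final Celsius temperature: 1028.7944 + 68.9000 = 1097.6944°C.
In kelvin: 1097.6944 + 273.15 = 1370.84 K.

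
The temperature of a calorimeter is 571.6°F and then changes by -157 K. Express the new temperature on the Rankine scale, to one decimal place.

748.7°R

Initial temperature in Celsius: (571.6 - 32) × 5/9 = 299.7778°C.
The 157 K change is an interval; Kelvin and Celsius degrees are the same size, so ΔC = -157°C.
Final Celsius temperature: 299.7778 - 157.0000 = 142.7778°C.
In Rankine: 142.7778 × 1.8 + 491.67 = 748.7°R.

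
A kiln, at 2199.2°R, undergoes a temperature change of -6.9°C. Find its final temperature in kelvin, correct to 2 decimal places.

1214.88 K

Initial temperature in Celsius: (2199.2 - 491.67) × 5/9 = 948.6278°C.
Final Celsius temperature: 948.6278 - 6.9000 = 941.7278°C.
In kelvin: 941.7278 + 273.15 = 1214.88 K.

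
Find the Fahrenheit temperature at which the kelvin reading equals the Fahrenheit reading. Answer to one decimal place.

574.6°F

Let F be the Fahrenheit reading. The kelvin reading is K = 5/9·F + 255.372.
Set K = F: 5/9·F + 255.372 = F.
(-4/9)·F = -255.372  ⇒  F = 574.6.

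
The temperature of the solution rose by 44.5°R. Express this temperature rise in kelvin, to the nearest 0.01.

24.72 K

For a temperature interval the offset drops out; only the factor 5/9 applies.
44.5 × 5/9 = 24.72.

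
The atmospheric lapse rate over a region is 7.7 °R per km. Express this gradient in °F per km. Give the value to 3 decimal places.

7.700 °F/km

The quantity depends on a temperature interval, so only the ratio of degree sizes applies; the offset between the scales is irrelevant.
A change of 1°R is a change of 1°F, so 7.7 × 1 = 7.700.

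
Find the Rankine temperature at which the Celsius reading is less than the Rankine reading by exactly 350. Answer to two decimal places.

Let R be the Rankine reading. The Celsius reading is C = 5/9·R - 273.15.
Require C - R = -350: (-4/9)·R - 273.15 = -350.
R = (-350 + 273.15) / (-4/9) = 172.91.

172.91°R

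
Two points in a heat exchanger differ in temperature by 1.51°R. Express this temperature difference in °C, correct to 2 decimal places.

Only the scale ratio 5/9 matters for a change in temperature.
1.51 × 5/9 = 0.84.

0.84°C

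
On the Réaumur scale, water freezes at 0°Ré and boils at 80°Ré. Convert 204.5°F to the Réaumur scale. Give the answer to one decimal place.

First in Celsius: (204.5 - 32) × 5/9 = 95.8333°C.
Linearly onto the Réaumur scale: 0 + (95.8333 / 100) × (80 - 0) = 76.7°Ré.

76.7°Ré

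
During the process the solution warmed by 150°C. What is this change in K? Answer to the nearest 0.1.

150.0 K

Celsius and kelvin degrees are the same size, so the interval is unchanged: 150.0.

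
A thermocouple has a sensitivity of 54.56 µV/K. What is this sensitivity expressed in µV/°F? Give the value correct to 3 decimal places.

30.311 µV/°F

The quantity depends on a temperature interval, so only the ratio of degree sizes applies; the offset between the scales is irrelevant.
A change of 1°F is a change of 5/9 K, so per °F the value is 54.56 × 5/9 = 30.311.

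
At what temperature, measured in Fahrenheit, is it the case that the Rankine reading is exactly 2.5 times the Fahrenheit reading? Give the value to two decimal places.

306.45°F

Let F be the Fahrenheit reading. The Rankine reading is R = 1·F + 459.67.
Require R = 2.5·F: 1·F + 459.67 = 2.5·F.
(-1.5)·F = -459.67  ⇒  F = 306.45.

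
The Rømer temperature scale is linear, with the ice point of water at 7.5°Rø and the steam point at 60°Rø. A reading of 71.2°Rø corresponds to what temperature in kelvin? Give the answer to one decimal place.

Linear interpolation between the fixed points: C = (71.2 - 7.5) × 100 / (60 - 7.5) = 121.3333°C.
Then 121.3333 + 273.15 = 394.5 K.

394.5 K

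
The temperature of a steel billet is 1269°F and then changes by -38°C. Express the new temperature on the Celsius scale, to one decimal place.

649.2°C

Initial temperature in Celsius: (1269 - 32) × 5/9 = 687.2222°C.
Final Celsius temperature: 687.2222 - 38.0000 = 649.2222°C.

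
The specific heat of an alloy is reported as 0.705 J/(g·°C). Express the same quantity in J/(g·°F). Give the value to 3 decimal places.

Since only a temperature interval is involved, the additive offset between the scales drops out.
A change of 1°F is a change of 5/9°C, so per °F the value is 0.705 × 5/9 = 0.392.

0.392 J/(g·°F)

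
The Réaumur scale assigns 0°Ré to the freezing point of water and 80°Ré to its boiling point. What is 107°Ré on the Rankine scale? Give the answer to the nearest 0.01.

732.42°R

Linear interpolation between the fixed points: C = (107 - 0) × 100 / (80 - 0) = 133.7500°C.
Then 133.7500 × 1.8 + 491.67 = 732.42°R.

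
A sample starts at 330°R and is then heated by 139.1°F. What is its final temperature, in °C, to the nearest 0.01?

-12.54°C

Initial temperature in Celsius: (330 - 491.67) × 5/9 = -89.8167°C.
The 139.1°F change is an interval, so only the factor 5/9 applies: +139.1 × 5/9 = +77.2778°C.
Final Celsius temperature: -89.8167 + 77.2778 = -12.5389°C.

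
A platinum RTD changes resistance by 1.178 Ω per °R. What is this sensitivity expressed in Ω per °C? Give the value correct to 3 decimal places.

2.120 Ω per °C

The quantity depends on a temperature interval, so only the ratio of degree sizes applies; the offset between the scales is irrelevant.
A change of 1°C is a change of 1.8°R, so per °C the value is 1.178 × 1.8 = 2.120.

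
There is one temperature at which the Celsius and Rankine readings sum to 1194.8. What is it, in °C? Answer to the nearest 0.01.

251.12°C

Let C be the Celsius reading. The Rankine reading is R = 1.8·C + 491.67.
Require C + R = 1194.8: (2.8)·C + 491.67 = 1194.8.
C = (1194.8 - 491.67) / (2.8) = 251.12.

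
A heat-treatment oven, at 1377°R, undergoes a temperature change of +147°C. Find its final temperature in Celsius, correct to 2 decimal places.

Initial temperature in Celsius: (1377 - 491.67) × 5/9 = 491.8500°C.
Final Celsius temperature: 491.8500 + 147.0000 = 638.8500°C.

638.85°C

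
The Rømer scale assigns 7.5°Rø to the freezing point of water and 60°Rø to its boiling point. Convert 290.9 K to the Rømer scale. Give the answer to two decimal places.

16.82°Rø

First in Celsius: 290.9 - 273.15 = 17.7500°C.
Linearly onto the Rømer scale: 7.5 + (17.7500 / 100) × (60 - 7.5) = 16.82°Rø.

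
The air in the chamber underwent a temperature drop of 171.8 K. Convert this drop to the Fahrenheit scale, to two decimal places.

For a temperature interval the offset drops out; only the factor 1.8 applies.
171.8 × 1.8 = 309.24.

309.24°F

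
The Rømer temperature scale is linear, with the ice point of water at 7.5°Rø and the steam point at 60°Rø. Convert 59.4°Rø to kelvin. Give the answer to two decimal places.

Linear interpolation between the fixed points: C = (59.4 - 7.5) × 100 / (60 - 7.5) = 98.8571°C.
Then 98.8571 + 273.15 = 372.01 K.

372.01 K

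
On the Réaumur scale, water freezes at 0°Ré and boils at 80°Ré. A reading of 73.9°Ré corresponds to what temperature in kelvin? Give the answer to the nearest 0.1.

365.5 K

Linear interpolation between the fixed points: C = (73.9 - 0) × 100 / (80 - 0) = 92.3750°C.
Then 92.3750 + 273.15 = 365.5 K.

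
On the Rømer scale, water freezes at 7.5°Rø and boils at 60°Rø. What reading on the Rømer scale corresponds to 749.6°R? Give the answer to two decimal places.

First in Celsius: (749.6 - 491.67) × 5/9 = 143.2944°C.
Linearly onto the Rømer scale: 7.5 + (143.2944 / 100) × (60 - 7.5) = 82.73°Rø.

82.73°Rø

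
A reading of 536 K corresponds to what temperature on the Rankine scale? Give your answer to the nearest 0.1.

964.8°R

In Celsius: 536 - 273.15 = 262.8500°C.
In Rankine: 262.8500 × 1.8 + 491.67 = 964.8°R.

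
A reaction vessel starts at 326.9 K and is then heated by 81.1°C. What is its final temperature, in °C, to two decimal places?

Initial temperature in Celsius: 326.9 - 273.15 = 53.7500°C.
Final Celsius temperature: 53.7500 + 81.1000 = 134.8500°C.

134.85°C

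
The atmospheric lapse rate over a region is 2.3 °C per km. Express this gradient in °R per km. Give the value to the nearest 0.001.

4.140 °R/km

The quantity depends on a temperature interval, so only the ratio of degree sizes applies; the offset between the scales is irrelevant.
A change of 1°C is a change of 1.8°R, so 2.3 × 1.8 = 4.140.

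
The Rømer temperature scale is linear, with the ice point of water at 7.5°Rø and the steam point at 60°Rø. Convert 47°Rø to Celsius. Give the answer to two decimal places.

Linear interpolation between the fixed points: C = (47 - 7.5) × 100 / (60 - 7.5) = 75.2381°C.

75.24°C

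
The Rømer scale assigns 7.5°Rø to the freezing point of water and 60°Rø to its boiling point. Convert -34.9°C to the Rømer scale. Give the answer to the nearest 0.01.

Linearly onto the Rømer scale: 7.5 + (-34.9000 / 100) × (60 - 7.5) = -10.82°Rø.

-10.82°Rø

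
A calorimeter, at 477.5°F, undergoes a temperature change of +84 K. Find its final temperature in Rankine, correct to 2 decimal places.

Initial temperature in Celsius: (477.5 - 32) × 5/9 = 247.5000°C.
The 84 K change is an interval; Kelvin and Celsius degrees are the same size, so ΔC = +84°C.
Final Celsius temperature: 247.5000 + 84.0000 = 331.5000°C.
In Rankine: 331.5000 × 1.8 + 491.67 = 1088.37°R.

1088.37°R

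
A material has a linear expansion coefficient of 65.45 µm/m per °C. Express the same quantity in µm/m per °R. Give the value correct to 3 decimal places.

The quantity depends on a temperature interval, so only the ratio of degree sizes applies; the offset between the scales is irrelevant.
A change of 1°R is a change of 5/9°C, so per °R the value is 65.45 × 5/9 = 36.361.

36.361 µm/m per °R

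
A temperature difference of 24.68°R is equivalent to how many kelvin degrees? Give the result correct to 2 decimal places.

An interval of 1°R corresponds to 5/9 K.
24.68 × 5/9 = 13.71.

13.71 K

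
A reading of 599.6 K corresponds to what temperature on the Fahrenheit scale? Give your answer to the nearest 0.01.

In Celsius: 599.6 - 273.15 = 326.4500°C.
In Fahrenheit: 326.4500 × 1.8 + 32 = 619.61°F.

619.61°F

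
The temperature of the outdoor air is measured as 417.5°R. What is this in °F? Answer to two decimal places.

In Celsius: (417.5 - 491.67) × 5/9 = -41.2056°C.
In Fahrenheit: -41.2056 × 1.8 + 32 = -42.17°F.

-42.17°F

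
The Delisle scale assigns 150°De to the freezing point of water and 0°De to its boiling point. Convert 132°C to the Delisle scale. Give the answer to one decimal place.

Linearly onto the Delisle scale: 150 + (132.0000 / 100) × (0 - 150) = -48.0°De.

-48.0°De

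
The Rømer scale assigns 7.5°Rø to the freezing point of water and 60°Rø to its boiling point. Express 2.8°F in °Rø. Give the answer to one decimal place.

-1.0°Rø

First in Celsius: (2.8 - 32) × 5/9 = -16.2222°C.
Linearly onto the Rømer scale: 7.5 + (-16.2222 / 100) × (60 - 7.5) = -1.0°Rø.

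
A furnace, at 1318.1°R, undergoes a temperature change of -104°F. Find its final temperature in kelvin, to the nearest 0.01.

Initial temperature in Celsius: (1318.1 - 491.67) × 5/9 = 459.1278°C.
The 104°F change is an interval, so only the factor 5/9 applies: -104 × 5/9 = -57.7778°C.
Final Celsius temperature: 459.1278 - 57.7778 = 401.3500°C.
In kelvin: 401.3500 + 273.15 = 674.50 K.

674.50 K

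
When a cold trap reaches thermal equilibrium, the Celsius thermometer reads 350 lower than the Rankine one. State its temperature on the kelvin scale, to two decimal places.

96.06 K

Let x be the Rankine reading; then the Celsius reading is 5/9·x - 273.15.
(5/9·x - 273.15) - x = -350  ⇒  (-4/9)·x = -76.85  ⇒  x = 172.9125°R.
In Celsius: (172.9125 - 491.67) × 5/9 = -177.0875°C.
In kelvin: -177.0875 + 273.15 = 96.06 K.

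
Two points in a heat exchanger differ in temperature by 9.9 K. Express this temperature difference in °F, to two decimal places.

17.82°F

For a temperature interval the offset drops out; only the factor 1.8 applies.
9.9 × 1.8 = 17.82.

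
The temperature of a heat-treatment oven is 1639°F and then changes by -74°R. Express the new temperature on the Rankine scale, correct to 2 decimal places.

Initial temperature in Celsius: (1639 - 32) × 5/9 = 892.7778°C.
The 74°R change is an interval, so only the factor 5/9 applies: -74 × 5/9 = -41.1111°C.
Final Celsius temperature: 892.7778 - 41.1111 = 851.6667°C.
In Rankine: 851.6667 × 1.8 + 491.67 = 2024.67°R.

2024.67°R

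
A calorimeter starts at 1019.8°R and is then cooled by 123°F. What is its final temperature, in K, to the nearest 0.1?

Initial temperature in Celsius: (1019.8 - 491.67) × 5/9 = 293.4056°C.
The 123°F change is an interval, so only the factor 5/9 applies: -123 × 5/9 = -68.3333°C.
Final Celsius temperature: 293.4056 - 68.3333 = 225.0722°C.
In kelvin: 225.0722 + 273.15 = 498.2 K.

498.2 K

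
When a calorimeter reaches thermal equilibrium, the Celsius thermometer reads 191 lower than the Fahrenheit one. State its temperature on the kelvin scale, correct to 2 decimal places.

Let x be the Fahrenheit reading; then the Celsius reading is 5/9·x - 17.7778.
(5/9·x - 17.7778) - x = -191  ⇒  (-4/9)·x = -173.222  ⇒  x = 389.7500°F.
In Celsius: (389.75 - 32) × 5/9 = 198.7500°C.
In kelvin: 198.7500 + 273.15 = 471.90 K.

471.90 K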